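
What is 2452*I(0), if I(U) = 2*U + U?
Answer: 0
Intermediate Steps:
I(U) = 3*U
2452*I(0) = 2452*(3*0) = 2452*0 = 0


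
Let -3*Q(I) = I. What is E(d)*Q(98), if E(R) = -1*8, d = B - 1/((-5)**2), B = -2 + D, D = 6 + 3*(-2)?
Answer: 784/3 ≈ 261.33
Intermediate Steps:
Q(I) = -I/3
D = 0 (D = 6 - 6 = 0)
B = -2 (B = -2 + 0 = -2)
d = -51/25 (d = -2 - 1/((-5)**2) = -2 - 1/25 = -51/25 ≈ -2.0400)
E(R) = -8
E(d)*Q(98) = -(-8)*98/3 = -8*(-98/3) = 784/3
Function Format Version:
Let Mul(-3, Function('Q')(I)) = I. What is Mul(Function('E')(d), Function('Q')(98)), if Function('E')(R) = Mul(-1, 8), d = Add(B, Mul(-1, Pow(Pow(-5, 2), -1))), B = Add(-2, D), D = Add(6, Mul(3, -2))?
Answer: Rational(784, 3) ≈ 261.33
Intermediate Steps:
Function('Q')(I) = Mul(Rational(-1, 3), I)
D = 0 (D = Add(6, -6) = 0)
B = -2 (B = Add(-2, 0) = -2)
d = Rational(-51, 25) (d = Add(-2, Mul(-1, Pow(Pow(-5, 2), -1))) = Add(-2, Mul(-1, Pow(25, -1))) = Add(-2, Mul(-1, Rational(1, 25))) = Add(-2, Rational(-1, 25)) = Rational(-51, 25) ≈ -2.0400)
Function('E')(R) = -8
Mul(Function('E')(d), Function('Q')(98)) = Mul(-8, Mul(Rational(-1, 3), 98)) = Mul(-8, Rational(-98, 3)) = Rational(784, 3)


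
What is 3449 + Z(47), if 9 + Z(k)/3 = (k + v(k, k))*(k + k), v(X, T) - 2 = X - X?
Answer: 17240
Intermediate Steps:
v(X, T) = 2 (v(X, T) = 2 + (X - X) = 2 + 0 = 2)
Z(k) = -27 + 6*k*(2 + k) (Z(k) = -27 + 3*((k + 2)*(k + k)) = -27 + 3*((2 + k)*(2*k)) = -27 + 3*(2*k*(2 + k)) = -27 + 6*k*(2 + k))
3449 + Z(47) = 3449 + (-27 + 6*47² + 12*47) = 3449 + (-27 + 6*2209 + 564) = 3449 + (-27 + 13254 + 564) = 3449 + 13791 = 17240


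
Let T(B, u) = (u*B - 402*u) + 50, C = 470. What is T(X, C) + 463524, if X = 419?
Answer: 471564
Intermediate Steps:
T(B, u) = 50 - 402*u + B*u (T(B, u) = (B*u - 402*u) + 50 = (-402*u + B*u) + 50 = 50 - 402*u + B*u)
T(X, C) + 463524 = (50 - 402*470 + 419*470) + 463524 = (50 - 188940 + 196930) + 463524 = 8040 + 463524 = 471564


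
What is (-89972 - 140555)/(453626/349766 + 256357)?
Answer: -40315253341/44832708044 ≈ -0.89924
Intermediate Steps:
(-89972 - 140555)/(453626/349766 + 256357) = -230527/(453626*(1/349766) + 256357) = -230527/(226813/174883 + 256357) = -230527/44832708044/174883 = -230527*174883/44832708044 = -40315253341/44832708044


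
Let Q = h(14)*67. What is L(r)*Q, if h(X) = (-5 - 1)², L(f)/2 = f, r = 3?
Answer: 14472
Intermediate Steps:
L(f) = 2*f
h(X) = 36 (h(X) = (-6)² = 36)
Q = 2412 (Q = 36*67 = 2412)
L(r)*Q = (2*3)*2412 = 6*2412 = 14472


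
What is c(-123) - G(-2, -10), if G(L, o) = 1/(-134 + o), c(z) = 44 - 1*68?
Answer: -3455/144 ≈ -23.993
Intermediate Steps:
c(z) = -24 (c(z) = 44 - 68 = -24)
c(-123) - G(-2, -10) = -24 - 1/(-134 - 10) = -24 - 1/(-144) = -24 - 1*(-1/144) = -24 + 1/144 = -3455/144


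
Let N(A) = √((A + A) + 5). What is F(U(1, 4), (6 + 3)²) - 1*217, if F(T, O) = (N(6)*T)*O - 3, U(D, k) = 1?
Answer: -220 + 81*√17 ≈ 113.97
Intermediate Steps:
N(A) = √(5 + 2*A) (N(A) = √(2*A + 5) = √(5 + 2*A))
F(T, O) = -3 + O*T*√17 (F(T, O) = (√(5 + 2*6)*T)*O - 3 = (√(5 + 12)*T)*O - 3 = (√17*T)*O - 3 = (T*√17)*O - 3 = O*T*√17 - 3 = -3 + O*T*√17)
F(U(1, 4), (6 + 3)²) - 1*217 = (-3 + (6 + 3)²*1*√17) - 1*217 = (-3 + 9²*1*√17) - 217 = (-3 + 81*1*√17) - 217 = (-3 + 81*√17) - 217 = -220 + 81*√17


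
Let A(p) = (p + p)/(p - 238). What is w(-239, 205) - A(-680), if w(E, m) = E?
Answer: -6493/27 ≈ -240.48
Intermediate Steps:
A(p) = 2*p/(-238 + p) (A(p) = (2*p)/(-238 + p) = 2*p/(-238 + p))
w(-239, 205) - A(-680) = -239 - 2*(-680)/(-238 - 680) = -239 - 2*(-680)/(-918) = -239 - 2*(-680)*(-1)/918 = -239 - 1*40/27 = -239 - 40/27 = -6493/27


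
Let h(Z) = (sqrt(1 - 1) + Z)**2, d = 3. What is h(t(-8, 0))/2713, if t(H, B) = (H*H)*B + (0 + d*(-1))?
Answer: 9/2713 ≈ 0.0033174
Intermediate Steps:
t(H, B) = -3 + B*H**2 (t(H, B) = (H*H)*B + (0 + 3*(-1)) = H**2*B + (0 - 3) = B*H**2 - 3 = -3 + B*H**2)
h(Z) = Z**2 (h(Z) = (sqrt(0) + Z)**2 = (0 + Z)**2 = Z**2)
h(t(-8, 0))/2713 = (-3 + 0*(-8)**2)**2/2713 = (-3 + 0*64)**2*(1/2713) = (-3 + 0)**2*(1/2713) = (-3)**2*(1/2713) = 9*(1/2713) = 9/2713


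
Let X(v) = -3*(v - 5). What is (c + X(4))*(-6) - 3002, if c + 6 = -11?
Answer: -2918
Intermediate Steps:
X(v) = 15 - 3*v (X(v) = -3*(-5 + v) = 15 - 3*v)
c = -17 (c = -6 - 11 = -17)
(c + X(4))*(-6) - 3002 = (-17 + (15 - 3*4))*(-6) - 3002 = (-17 + (15 - 12))*(-6) - 3002 = (-17 + 3)*(-6) - 3002 = -14*(-6) - 3002 = 84 - 3002 = -2918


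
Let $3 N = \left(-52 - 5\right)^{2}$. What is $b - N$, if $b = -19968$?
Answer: $-21051$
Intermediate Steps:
$N = 1083$ ($N = \frac{\left(-52 - 5\right)^{2}}{3} = \frac{\left(-57\right)^{2}}{3} = \frac{1}{3} \cdot 3249 = 1083$)
$b - N = -19968 - 1083 = -21051$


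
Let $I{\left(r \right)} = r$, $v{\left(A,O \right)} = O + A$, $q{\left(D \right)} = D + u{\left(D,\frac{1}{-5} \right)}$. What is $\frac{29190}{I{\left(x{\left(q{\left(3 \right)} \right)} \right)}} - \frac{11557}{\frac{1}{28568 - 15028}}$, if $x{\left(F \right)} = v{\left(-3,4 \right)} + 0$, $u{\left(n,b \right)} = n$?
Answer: $-156452590$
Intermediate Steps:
$q{\left(D \right)} = 2 D$ ($q{\left(D \right)} = D + D = 2 D$)
$v{\left(A,O \right)} = A + O$
$x{\left(F \right)} = 1$ ($x{\left(F \right)} = \left(-3 + 4\right) + 0 = 1 + 0 = 1$)
$\frac{29190}{I{\left(x{\left(q{\left(3 \right)} \right)} \right)}} - \frac{11557}{\frac{1}{28568 - 15028}} = \frac{29190}{1} - \frac{11557}{\frac{1}{28568 - 15028}} = 29190 \cdot 1 - \frac{11557}{\frac{1}{13540}} = 29190 - 11557 \frac{1}{\frac{1}{13540}} = 29190 - 156481780 = -156452590$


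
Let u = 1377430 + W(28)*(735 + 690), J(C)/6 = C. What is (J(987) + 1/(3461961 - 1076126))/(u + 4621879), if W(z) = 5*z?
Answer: 14128914871/14789335470515 ≈ 0.00095535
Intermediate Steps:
J(C) = 6*C
u = 1576930 (u = 1377430 + (5*28)*(735 + 690) = 1377430 + 140*1425 = 1377430 + 199500 = 1576930)
(J(987) + 1/(3461961 - 1076126))/(u + 4621879) = (6*987 + 1/(3461961 - 1076126))/(1576930 + 4621879) = (5922 + 1/2385835)/6198809 = (5922 + 1/2385835)*(1/6198809) = (14128914871/2385835)*(1/6198809) = 14128914871/14789335470515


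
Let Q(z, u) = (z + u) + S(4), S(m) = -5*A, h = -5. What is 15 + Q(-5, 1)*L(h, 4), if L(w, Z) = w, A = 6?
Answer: 185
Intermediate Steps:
S(m) = -30 (S(m) = -5*6 = -30)
Q(z, u) = -30 + u + z (Q(z, u) = (z + u) - 30 = (u + z) - 30 = -30 + u + z)
15 + Q(-5, 1)*L(h, 4) = 15 + (-30 + 1 - 5)*(-5) = 15 - 34*(-5) = 15 + 170 = 185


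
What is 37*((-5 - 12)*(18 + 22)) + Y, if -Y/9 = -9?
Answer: -25079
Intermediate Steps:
Y = 81 (Y = -9*(-9) = 81)
37*((-5 - 12)*(18 + 22)) + Y = 37*((-5 - 12)*(18 + 22)) + 81 = 37*(-17*40) + 81 = 37*(-680) + 81 = -25160 + 81 = -25079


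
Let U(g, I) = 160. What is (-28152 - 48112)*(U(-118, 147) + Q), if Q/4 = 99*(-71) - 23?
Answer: 2139052672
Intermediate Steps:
Q = -28208 (Q = 4*(99*(-71) - 23) = 4*(-7029 - 23) = 4*(-7052) = -28208)
(-28152 - 48112)*(U(-118, 147) + Q) = (-28152 - 48112)*(160 - 28208) = -76264*(-28048) = 2139052672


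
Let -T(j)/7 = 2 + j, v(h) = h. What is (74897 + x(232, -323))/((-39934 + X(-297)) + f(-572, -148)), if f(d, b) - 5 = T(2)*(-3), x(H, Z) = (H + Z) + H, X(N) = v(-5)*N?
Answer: -37519/19180 ≈ -1.9562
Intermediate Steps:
X(N) = -5*N
T(j) = -14 - 7*j (T(j) = -7*(2 + j) = -14 - 7*j)
x(H, Z) = Z + 2*H
f(d, b) = 89 (f(d, b) = 5 + (-14 - 7*2)*(-3) = 5 + (-14 - 14)*(-3) = 5 - 28*(-3) = 5 + 84 = 89)
(74897 + x(232, -323))/((-39934 + X(-297)) + f(-572, -148)) = (74897 + (-323 + 2*232))/((-39934 - 5*(-297)) + 89) = (74897 + (-323 + 464))/((-39934 + 1485) + 89) = (74897 + 141)/(-38449 + 89) = 75038/(-38360) = 75038*(-1/38360) = -37519/19180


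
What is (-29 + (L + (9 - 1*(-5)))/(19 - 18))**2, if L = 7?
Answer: 64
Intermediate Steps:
(-29 + (L + (9 - 1*(-5)))/(19 - 18))**2 = (-29 + (7 + (9 - 1*(-5)))/(19 - 18))**2 = (-29 + (7 + (9 + 5))/1)**2 = (-29 + (7 + 14)*1)**2 = (-29 + 21*1)**2 = (-29 + 21)**2 = (-8)**2 = 64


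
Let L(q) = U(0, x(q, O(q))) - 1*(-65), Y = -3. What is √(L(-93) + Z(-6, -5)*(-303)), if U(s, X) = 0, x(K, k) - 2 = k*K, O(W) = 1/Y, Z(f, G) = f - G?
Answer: 4*√23 ≈ 19.183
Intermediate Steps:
O(W) = -⅓ (O(W) = 1/(-3) = -⅓)
x(K, k) = 2 + K*k (x(K, k) = 2 + k*K = 2 + K*k)
L(q) = 65 (L(q) = 0 - 1*(-65) = 0 + 65 = 65)
√(L(-93) + Z(-6, -5)*(-303)) = √(65 + (-6 - 1*(-5))*(-303)) = √(65 + (-6 + 5)*(-303)) = √(65 - 1*(-303)) = √(65 + 303) = √368 = 4*√23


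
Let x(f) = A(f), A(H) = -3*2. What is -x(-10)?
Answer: 6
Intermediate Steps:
A(H) = -6
x(f) = -6
-x(-10) = -1*(-6) = 6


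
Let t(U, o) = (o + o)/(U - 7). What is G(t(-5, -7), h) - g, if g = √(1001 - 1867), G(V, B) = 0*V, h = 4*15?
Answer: -I*√866 ≈ -29.428*I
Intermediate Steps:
t(U, o) = 2*o/(-7 + U) (t(U, o) = (2*o)/(-7 + U) = 2*o/(-7 + U))
h = 60
G(V, B) = 0
g = I*√866 (g = √(-866) = I*√866 ≈ 29.428*I)
G(t(-5, -7), h) - g = 0 - I*√866 = -I*√866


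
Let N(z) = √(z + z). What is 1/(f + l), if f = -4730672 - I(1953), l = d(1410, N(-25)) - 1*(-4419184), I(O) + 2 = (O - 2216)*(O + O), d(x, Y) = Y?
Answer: 357896/256179093657 - 5*I*√2/512358187314 ≈ 1.3971e-6 - 1.3801e-11*I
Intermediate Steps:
N(z) = √2*√z (N(z) = √(2*z) = √2*√z)
I(O) = -2 + 2*O*(-2216 + O) (I(O) = -2 + (O - 2216)*(O + O) = -2 + (-2216 + O)*(2*O) = -2 + 2*O*(-2216 + O))
l = 4419184 + 5*I*√2 (l = √2*√(-25) - 1*(-4419184) = √2*(5*I) + 4419184 = 5*I*√2 + 4419184 = 4419184 + 5*I*√2 ≈ 4.4192e+6 + 7.0711*I)
f = -3703392 (f = -4730672 - (-2 - 4432*1953 + 2*1953²) = -4730672 - (-2 - 8655696 + 2*3814209) = -4730672 - (-2 - 8655696 + 7628418) = -4730672 - 1*(-1027280) = -4730672 + 1027280 = -3703392)
1/(f + l) = 1/(-3703392 + (4419184 + 5*I*√2)) = 1/(715792 + 5*I*√2)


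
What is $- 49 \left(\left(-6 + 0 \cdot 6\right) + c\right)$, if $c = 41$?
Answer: $-1715$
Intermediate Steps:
$- 49 \left(\left(-6 + 0 \cdot 6\right) + c\right) = - 49 \left(\left(-6 + 0 \cdot 6\right) + 41\right) = - 49 \left(\left(-6 + 0\right) + 41\right) = - 49 \left(-6 + 41\right) = \left(-49\right) 35 = -1715$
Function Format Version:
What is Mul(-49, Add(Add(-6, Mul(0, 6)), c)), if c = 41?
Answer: -1715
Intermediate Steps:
Mul(-49, Add(Add(-6, Mul(0, 6)), c)) = Mul(-49, Add(Add(-6, Mul(0, 6)), 41)) = Mul(-49, Add(Add(-6, 0), 41)) = Mul(-49, Add(-6, 41)) = Mul(-49, 35) = -1715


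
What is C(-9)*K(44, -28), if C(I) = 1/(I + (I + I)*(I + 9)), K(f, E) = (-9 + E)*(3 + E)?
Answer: -925/9 ≈ -102.78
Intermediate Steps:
C(I) = 1/(I + 2*I*(9 + I)) (C(I) = 1/(I + (2*I)*(9 + I)) = 1/(I + 2*I*(9 + I)))
C(-9)*K(44, -28) = (1/((-9)*(19 + 2*(-9))))*(-27 + (-28)² - 6*(-28)) = (-1/(9*(19 - 18)))*(-27 + 784 + 168) = -⅑/1*925 = -⅑*1*925 = -⅑*925 = -925/9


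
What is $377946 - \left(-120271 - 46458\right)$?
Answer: $544675$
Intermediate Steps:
$377946 - \left(-120271 - 46458\right) = 377946 - -166729 = 377946 + 166729 = 544675$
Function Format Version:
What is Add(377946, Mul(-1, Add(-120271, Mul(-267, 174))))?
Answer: 544675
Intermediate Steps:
Add(377946, Mul(-1, Add(-120271, Mul(-267, 174)))) = Add(377946, Mul(-1, Add(-120271, -46458))) = Add(377946, Mul(-1, -166729)) = Add(377946, 166729) = 544675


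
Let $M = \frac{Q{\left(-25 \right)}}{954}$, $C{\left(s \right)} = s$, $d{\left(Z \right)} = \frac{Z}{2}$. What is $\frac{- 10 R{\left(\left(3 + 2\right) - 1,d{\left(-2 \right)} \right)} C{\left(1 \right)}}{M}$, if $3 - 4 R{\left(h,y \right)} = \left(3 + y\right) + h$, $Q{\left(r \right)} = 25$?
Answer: $\frac{1431}{5} \approx 286.2$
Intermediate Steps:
$d{\left(Z \right)} = \frac{Z}{2}$ ($d{\left(Z \right)} = Z \frac{1}{2} = \frac{Z}{2}$)
$M = \frac{25}{954} \approx 0.026205$
$R{\left(h,y \right)} = - \frac{h}{4} - \frac{y}{4}$ ($R{\left(h,y \right)} = \frac{3}{4} - \frac{\left(3 + y\right) + h}{4} = \frac{3}{4} - \frac{3 + h + y}{4} = \frac{3}{4} - \left(\frac{3}{4} + \frac{h}{4} + \frac{y}{4}\right) = - \frac{h}{4} - \frac{y}{4}$)
$\frac{- 10 R{\left(\left(3 + 2\right) - 1,d{\left(-2 \right)} \right)} C{\left(1 \right)}}{M} = \frac{- 10 \left(- \frac{\left(3 + 2\right) - 1}{4} - \frac{\frac{1}{2} \left(-2\right)}{4}\right) 1}{\frac{25}{954}} = - 10 \left(- \frac{5 - 1}{4} - - \frac{1}{4}\right) 1 \cdot \frac{954}{25} = - 10 \left(\left(- \frac{1}{4}\right) 4 + \frac{1}{4}\right) 1 \cdot \frac{954}{25} = - 10 \left(-1 + \frac{1}{4}\right) 1 \cdot \frac{954}{25} = \left(-10\right) \left(- \frac{3}{4}\right) 1 \cdot \frac{954}{25} = \frac{15}{2} \cdot 1 \cdot \frac{954}{25} = \frac{15}{2} \cdot \frac{954}{25} = \frac{1431}{5}$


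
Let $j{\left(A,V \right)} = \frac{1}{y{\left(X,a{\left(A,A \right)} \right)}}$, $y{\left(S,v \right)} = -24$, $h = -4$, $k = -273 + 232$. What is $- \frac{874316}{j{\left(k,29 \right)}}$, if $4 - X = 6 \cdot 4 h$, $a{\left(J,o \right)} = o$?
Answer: $20983584$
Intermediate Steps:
$k = -41$
$X = 100$ ($X = 4 - 6 \cdot 4 \left(-4\right) = 4 - 24 \left(-4\right) = 4 - -96 = 4 + 96 = 100$)
$j{\left(A,V \right)} = - \frac{1}{24}$ ($j{\left(A,V \right)} = \frac{1}{-24} = - \frac{1}{24}$)
$- \frac{874316}{j{\left(k,29 \right)}} = - \frac{874316}{- \frac{1}{24}} = \left(-874316\right) \left(-24\right) = 20983584$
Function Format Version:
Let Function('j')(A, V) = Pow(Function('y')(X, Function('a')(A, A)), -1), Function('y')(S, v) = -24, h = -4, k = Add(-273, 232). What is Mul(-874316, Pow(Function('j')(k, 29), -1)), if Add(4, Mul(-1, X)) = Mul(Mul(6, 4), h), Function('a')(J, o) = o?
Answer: 20983584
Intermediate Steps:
k = -41
X = 100 (X = Add(4, Mul(-1, Mul(Mul(6, 4), -4))) = Add(4, Mul(-1, Mul(24, -4))) = Add(4, Mul(-1, -96)) = Add(4, 96) = 100)
Function('j')(A, V) = Rational(-1, 24) (Function('j')(A, V) = Pow(-24, -1) = Rational(-1, 24))
Mul(-874316, Pow(Function('j')(k, 29), -1)) = Mul(-874316, Pow(Rational(-1, 24), -1)) = Mul(-874316, -24) = 20983584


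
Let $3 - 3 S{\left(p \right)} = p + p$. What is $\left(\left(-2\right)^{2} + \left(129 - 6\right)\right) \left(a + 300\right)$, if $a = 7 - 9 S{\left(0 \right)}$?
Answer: $37846$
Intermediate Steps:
$S{\left(p \right)} = 1 - \frac{2 p}{3}$ ($S{\left(p \right)} = 1 - \frac{p + p}{3} = 1 - \frac{2 p}{3}$)
$a = -2$ ($a = 7 - 9 \left(1 - 0\right) = 7 - 9 \left(1 + 0\right) = 7 - 9 = -2$)
$\left(\left(-2\right)^{2} + \left(129 - 6\right)\right) \left(a + 300\right) = \left(\left(-2\right)^{2} + \left(129 - 6\right)\right) \left(-2 + 300\right) = \left(4 + \left(129 - 6\right)\right) 298 = \left(4 + 123\right) 298 = 127 \cdot 298 = 37846$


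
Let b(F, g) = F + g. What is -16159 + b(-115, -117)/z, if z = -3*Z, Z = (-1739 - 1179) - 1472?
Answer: -106407131/6585 ≈ -16159.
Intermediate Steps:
Z = -4390 (Z = -2918 - 1472 = -4390)
z = 13170 (z = -3*(-4390) = 13170)
-16159 + b(-115, -117)/z = -16159 + (-115 - 117)/13170 = -16159 - 232*1/13170 = -16159 - 116/6585 = -106407131/6585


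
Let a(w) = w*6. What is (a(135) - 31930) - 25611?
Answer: -56731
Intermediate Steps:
a(w) = 6*w
(a(135) - 31930) - 25611 = (6*135 - 31930) - 25611 = (810 - 31930) - 25611 = -31120 - 25611 = -56731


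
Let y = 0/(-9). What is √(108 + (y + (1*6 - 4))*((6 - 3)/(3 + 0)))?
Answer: √110 ≈ 10.488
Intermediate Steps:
y = 0 (y = 0*(-⅑) = 0)
√(108 + (y + (1*6 - 4))*((6 - 3)/(3 + 0))) = √(108 + (0 + (1*6 - 4))*((6 - 3)/(3 + 0))) = √(108 + (0 + (6 - 4))*(3/3)) = √(108 + (0 + 2)*(3*(⅓))) = √(108 + 2*1) = √(108 + 2) = √110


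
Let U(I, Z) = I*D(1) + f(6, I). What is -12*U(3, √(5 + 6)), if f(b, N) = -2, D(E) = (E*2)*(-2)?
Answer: 168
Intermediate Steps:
D(E) = -4*E (D(E) = (2*E)*(-2) = -4*E)
U(I, Z) = -2 - 4*I (U(I, Z) = I*(-4*1) - 2 = I*(-4) - 2 = -4*I - 2 = -2 - 4*I)
-12*U(3, √(5 + 6)) = -12*(-2 - 4*3) = -12*(-2 - 12) = -12*(-14) = 168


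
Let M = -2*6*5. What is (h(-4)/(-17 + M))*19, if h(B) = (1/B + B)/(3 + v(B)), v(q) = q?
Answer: -323/308 ≈ -1.0487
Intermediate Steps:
M = -60 (M = -12*5 = -60)
h(B) = (B + 1/B)/(3 + B) (h(B) = (1/B + B)/(3 + B) = (B + 1/B)/(3 + B))
(h(-4)/(-17 + M))*19 = (((1 + (-4)²)/((-4)*(3 - 4)))/(-17 - 60))*19 = (-¼*(1 + 16)/(-1)/(-77))*19 = (-¼*(-1)*17*(-1/77))*19 = ((17/4)*(-1/77))*19 = -17/308*19 = -323/308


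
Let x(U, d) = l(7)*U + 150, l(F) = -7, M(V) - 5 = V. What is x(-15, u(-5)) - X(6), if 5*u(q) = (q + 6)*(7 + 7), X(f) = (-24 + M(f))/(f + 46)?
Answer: 1021/4 ≈ 255.25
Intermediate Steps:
M(V) = 5 + V
X(f) = (-19 + f)/(46 + f) (X(f) = (-24 + (5 + f))/(f + 46) = (-19 + f)/(46 + f))
u(q) = 84/5 + 14*q/5 (u(q) = ((q + 6)*(7 + 7))/5 = ((6 + q)*14)/5 = (84 + 14*q)/5 = 84/5 + 14*q/5)
x(U, d) = 150 - 7*U (x(U, d) = -7*U + 150 = 150 - 7*U)
x(-15, u(-5)) - X(6) = (150 - 7*(-15)) - (-19 + 6)/(46 + 6) = (150 + 105) - (-13)/52 = 255 - (-13)/52 = 255 - 1*(-¼) = 255 + ¼ = 1021/4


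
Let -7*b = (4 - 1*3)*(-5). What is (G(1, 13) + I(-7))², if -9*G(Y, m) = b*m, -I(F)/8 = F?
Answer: 11992369/3969 ≈ 3021.5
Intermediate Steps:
I(F) = -8*F
b = 5/7 (b = -(4 - 1*3)*(-5)/7 = -(4 - 3)*(-5)/7 = -(-5)/7 = -⅐*(-5) = 5/7 ≈ 0.71429)
G(Y, m) = -5*m/63
(G(1, 13) + I(-7))² = (-5/63*13 - 8*(-7))² = (-65/63 + 56)² = (3463/63)² = 11992369/3969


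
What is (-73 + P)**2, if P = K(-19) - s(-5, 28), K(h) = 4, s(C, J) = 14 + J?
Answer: 12321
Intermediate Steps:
P = -38 (P = 4 - (14 + 28) = 4 - 1*42 = 4 - 42 = -38)
(-73 + P)**2 = (-73 - 38)**2 = (-111)**2 = 12321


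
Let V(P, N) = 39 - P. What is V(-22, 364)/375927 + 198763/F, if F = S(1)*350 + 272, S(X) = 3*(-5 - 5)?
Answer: -74719754393/3844981356 ≈ -19.433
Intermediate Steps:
S(X) = -30 (S(X) = 3*(-10) = -30)
F = -10228 (F = -30*350 + 272 = -10500 + 272 = -10228)
V(-22, 364)/375927 + 198763/F = (39 - 1*(-22))/375927 + 198763/(-10228) = (39 + 22)*(1/375927) + 198763*(-1/10228) = 61*(1/375927) - 198763/10228 = 61/375927 - 198763/10228 = -74719754393/3844981356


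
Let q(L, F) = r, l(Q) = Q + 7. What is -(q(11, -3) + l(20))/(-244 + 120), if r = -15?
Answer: 3/31 ≈ 0.096774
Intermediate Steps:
l(Q) = 7 + Q
q(L, F) = -15
-(q(11, -3) + l(20))/(-244 + 120) = -(-15 + (7 + 20))/(-244 + 120) = -(-15 + 27)/(-124) = -12*(-1)/124 = -1*(-3/31) = 3/31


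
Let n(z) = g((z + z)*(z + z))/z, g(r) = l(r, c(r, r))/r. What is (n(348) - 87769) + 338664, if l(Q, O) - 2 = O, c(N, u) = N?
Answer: 21147534345889/84288384 ≈ 2.5090e+5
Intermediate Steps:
l(Q, O) = 2 + O
g(r) = (2 + r)/r
n(z) = (2 + 4*z**2)/(4*z**3) (n(z) = ((2 + (z + z)*(z + z))/(((z + z)*(z + z))))/z = ((2 + (2*z)*(2*z))/(((2*z)*(2*z))))/z = ((2 + 4*z**2)/((4*z**2)))/z = ((1/(4*z**2))*(2 + 4*z**2))/z = ((2 + 4*z**2)/(4*z**2))/z = (2 + 4*z**2)/(4*z**3))
(n(348) - 87769) + 338664 = ((1/2 + 348**2)/348**3 - 87769) + 338664 = ((1/2 + 121104)/42144192 - 87769) + 338664 = ((1/42144192)*(242209/2) - 87769) + 338664 = (242209/84288384 - 87769) + 338664 = -7397906933087/84288384 + 338664 = 21147534345889/84288384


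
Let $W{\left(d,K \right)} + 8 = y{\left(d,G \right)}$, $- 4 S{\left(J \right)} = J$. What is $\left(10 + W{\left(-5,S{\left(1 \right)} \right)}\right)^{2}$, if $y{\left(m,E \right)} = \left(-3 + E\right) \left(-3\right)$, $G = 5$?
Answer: $16$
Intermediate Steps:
$S{\left(J \right)} = - \frac{J}{4}$
$y{\left(m,E \right)} = 9 - 3 E$
$W{\left(d,K \right)} = -14$ ($W{\left(d,K \right)} = -8 + \left(9 - 15\right) = -8 - 6 = -14$)
$\left(10 + W{\left(-5,S{\left(1 \right)} \right)}\right)^{2} = \left(10 - 14\right)^{2} = \left(-4\right)^{2} = 16$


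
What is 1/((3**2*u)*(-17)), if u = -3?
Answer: 1/459 ≈ 0.0021787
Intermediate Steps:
1/((3**2*u)*(-17)) = 1/((3**2*(-3))*(-17)) = 1/((9*(-3))*(-17)) = 1/(-27*(-17)) = 1/459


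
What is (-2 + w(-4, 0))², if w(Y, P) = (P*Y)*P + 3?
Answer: 1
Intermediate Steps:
w(Y, P) = 3 + Y*P² (w(Y, P) = Y*P² + 3 = 3 + Y*P²)
(-2 + w(-4, 0))² = (-2 + (3 - 4*0²))² = (-2 + (3 - 4*0))² = (-2 + (3 + 0))² = (-2 + 3)² = 1² = 1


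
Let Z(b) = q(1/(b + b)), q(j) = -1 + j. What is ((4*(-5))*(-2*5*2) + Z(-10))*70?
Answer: 55853/2 ≈ 27927.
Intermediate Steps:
Z(b) = -1 + 1/(2*b) (Z(b) = -1 + 1/(b + b) = -1 + 1/(2*b))
((4*(-5))*(-2*5*2) + Z(-10))*70 = ((4*(-5))*(-2*5*2) + (1/2 - 1*(-10))/(-10))*70 = (-(-200)*2 - (1/2 + 10)/10)*70 = (-20*(-20) - 1/10*21/2)*70 = (400 - 21/20)*70 = (7979/20)*70 = 55853/2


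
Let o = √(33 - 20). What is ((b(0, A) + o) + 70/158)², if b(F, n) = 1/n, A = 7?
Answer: 4080493/305809 + 648*√13/553 ≈ 17.568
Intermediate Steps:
o = √13 ≈ 3.6056
((b(0, A) + o) + 70/158)² = ((1/7 + √13) + 70/158)² = ((⅐ + √13) + 70*(1/158))² = ((⅐ + √13) + 35/79)² = (324/553 + √13)²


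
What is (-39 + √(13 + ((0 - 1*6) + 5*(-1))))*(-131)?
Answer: 5109 - 131*√2 ≈ 4923.7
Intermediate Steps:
(-39 + √(13 + ((0 - 1*6) + 5*(-1))))*(-131) = (-39 + √(13 + ((0 - 6) - 5)))*(-131) = (-39 + √(13 + (-6 - 5)))*(-131) = (-39 + √(13 - 11))*(-131) = (-39 + √2)*(-131) = 5109 - 131*√2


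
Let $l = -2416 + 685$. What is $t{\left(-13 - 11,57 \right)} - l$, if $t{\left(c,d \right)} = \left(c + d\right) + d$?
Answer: $1821$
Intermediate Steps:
$t{\left(c,d \right)} = c + 2 d$
$l = -1731$
$t{\left(-13 - 11,57 \right)} - l = \left(\left(-13 - 11\right) + 2 \cdot 57\right) - -1731 = \left(\left(-13 - 11\right) + 114\right) + 1731 = \left(-24 + 114\right) + 1731 = 90 + 1731 = 1821$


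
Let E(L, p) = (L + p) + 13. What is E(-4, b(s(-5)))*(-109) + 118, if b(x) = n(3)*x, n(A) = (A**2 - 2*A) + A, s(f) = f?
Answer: 2407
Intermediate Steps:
n(A) = A**2 - A
b(x) = 6*x (b(x) = (3*(-1 + 3))*x = (3*2)*x = 6*x)
E(L, p) = 13 + L + p
E(-4, b(s(-5)))*(-109) + 118 = (13 - 4 + 6*(-5))*(-109) + 118 = (13 - 4 - 30)*(-109) + 118 = -21*(-109) + 118 = 2289 + 118 = 2407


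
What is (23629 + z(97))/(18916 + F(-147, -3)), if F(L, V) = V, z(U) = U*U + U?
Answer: 33135/18913 ≈ 1.7520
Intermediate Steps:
z(U) = U + U**2 (z(U) = U**2 + U = U + U**2)
(23629 + z(97))/(18916 + F(-147, -3)) = (23629 + 97*(1 + 97))/(18916 - 3) = (23629 + 97*98)/18913 = (23629 + 9506)*(1/18913) = 33135*(1/18913) = 33135/18913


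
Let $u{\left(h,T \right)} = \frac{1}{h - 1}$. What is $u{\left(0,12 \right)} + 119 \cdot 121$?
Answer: $14398$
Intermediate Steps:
$u{\left(h,T \right)} = \frac{1}{-1 + h}$ ($u{\left(h,T \right)} = \frac{1}{h + \left(-3 + 2\right)} = \frac{1}{h - 1} = \frac{1}{-1 + h}$)
$u{\left(0,12 \right)} + 119 \cdot 121 = \frac{1}{-1 + 0} + 119 \cdot 121 = \frac{1}{-1} + 14399 = -1 + 14399 = 14398$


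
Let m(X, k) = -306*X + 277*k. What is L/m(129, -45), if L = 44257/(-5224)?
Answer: 44257/271329336 ≈ 0.00016311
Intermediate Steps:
L = -44257/5224 (L = 44257*(-1/5224) = -44257/5224 ≈ -8.4719)
L/m(129, -45) = -44257/(5224*(-306*129 + 277*(-45))) = -44257/(5224*(-39474 - 12465)) = -44257/5224/(-51939) = -44257/5224*(-1/51939) = 44257/271329336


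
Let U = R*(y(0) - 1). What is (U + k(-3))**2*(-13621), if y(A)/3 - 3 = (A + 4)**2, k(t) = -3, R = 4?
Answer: -665263261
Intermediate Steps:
y(A) = 9 + 3*(4 + A)**2 (y(A) = 9 + 3*(A + 4)**2 = 9 + 3*(4 + A)**2)
U = 224 (U = 4*((9 + 3*(4 + 0)**2) - 1) = 4*((9 + 3*4**2) - 1) = 4*((9 + 3*16) - 1) = 4*((9 + 48) - 1) = 4*(57 - 1) = 4*56 = 224)
(U + k(-3))**2*(-13621) = (224 - 3)**2*(-13621) = 221**2*(-13621) = 48841*(-13621) = -665263261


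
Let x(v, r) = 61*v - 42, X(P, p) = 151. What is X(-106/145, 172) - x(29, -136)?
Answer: -1576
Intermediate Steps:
x(v, r) = -42 + 61*v
X(-106/145, 172) - x(29, -136) = 151 - (-42 + 61*29) = 151 - (-42 + 1769) = 151 - 1*1727 = 151 - 1727 = -1576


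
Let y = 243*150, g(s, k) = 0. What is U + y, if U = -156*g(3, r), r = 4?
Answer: 36450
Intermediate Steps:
y = 36450
U = 0 (U = -156*0 = 0)
U + y = 0 + 36450 = 36450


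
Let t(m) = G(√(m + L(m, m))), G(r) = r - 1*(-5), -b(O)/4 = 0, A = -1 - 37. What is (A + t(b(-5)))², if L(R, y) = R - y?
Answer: 1089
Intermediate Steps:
A = -38
b(O) = 0 (b(O) = -4*0 = 0)
G(r) = 5 + r (G(r) = r + 5 = 5 + r)
t(m) = 5 + √m (t(m) = 5 + √(m + (m - m)) = 5 + √(m + 0) = 5 + √m)
(A + t(b(-5)))² = (-38 + (5 + √0))² = (-38 + (5 + 0))² = (-38 + 5)² = (-33)² = 1089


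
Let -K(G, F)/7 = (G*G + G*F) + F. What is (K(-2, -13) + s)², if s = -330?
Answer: 201601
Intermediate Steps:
K(G, F) = -7*F - 7*G² - 7*F*G (K(G, F) = -7*((G*G + G*F) + F) = -7*((G² + F*G) + F) = -7*(F + G² + F*G) = -7*F - 7*G² - 7*F*G)
(K(-2, -13) + s)² = ((-7*(-13) - 7*(-2)² - 7*(-13)*(-2)) - 330)² = ((91 - 7*4 - 182) - 330)² = ((91 - 28 - 182) - 330)² = (-119 - 330)² = (-449)² = 201601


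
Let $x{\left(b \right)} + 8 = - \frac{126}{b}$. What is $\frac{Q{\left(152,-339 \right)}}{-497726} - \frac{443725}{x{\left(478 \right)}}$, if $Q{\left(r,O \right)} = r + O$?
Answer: $\frac{124197598927}{2312962} \approx 53696.0$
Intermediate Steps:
$x{\left(b \right)} = -8 - \frac{126}{b}$
$Q{\left(r,O \right)} = O + r$
$\frac{Q{\left(152,-339 \right)}}{-497726} - \frac{443725}{x{\left(478 \right)}} = \frac{-339 + 152}{-497726} - \frac{443725}{-8 - \frac{126}{478}} = \left(-187\right) \left(- \frac{1}{497726}\right) - \frac{443725}{-8 - \frac{63}{239}} = \frac{11}{29278} - \frac{443725}{-8 - \frac{63}{239}} = \frac{11}{29278} - \frac{443725}{- \frac{1975}{239}} = \frac{11}{29278} - - \frac{4242011}{79} = \frac{11}{29278} + \frac{4242011}{79} = \frac{124197598927}{2312962}$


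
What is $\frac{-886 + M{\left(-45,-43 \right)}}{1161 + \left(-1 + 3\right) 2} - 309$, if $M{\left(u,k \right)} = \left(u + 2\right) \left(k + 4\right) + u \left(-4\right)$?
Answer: $- \frac{359014}{1165} \approx -308.17$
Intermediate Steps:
$M{\left(u,k \right)} = - 4 u + \left(2 + u\right) \left(4 + k\right)$ ($M{\left(u,k \right)} = \left(2 + u\right) \left(4 + k\right) - 4 u = - 4 u + \left(2 + u\right) \left(4 + k\right)$)
$\frac{-886 + M{\left(-45,-43 \right)}}{1161 + \left(-1 + 3\right) 2} - 309 = \frac{-886 + \left(8 + 2 \left(-43\right) - -1935\right)}{1161 + \left(-1 + 3\right) 2} - 309 = \frac{-886 + \left(8 - 86 + 1935\right)}{1161 + 2 \cdot 2} - 309 = \frac{-886 + 1857}{1161 + 4} - 309 = \frac{971}{1165} - 309 = - \frac{359014}{1165}$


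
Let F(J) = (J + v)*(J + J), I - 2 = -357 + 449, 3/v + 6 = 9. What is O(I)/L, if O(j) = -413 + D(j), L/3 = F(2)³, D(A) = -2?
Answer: -415/5184 ≈ -0.080054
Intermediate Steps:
v = 1 (v = 3/(-6 + 9) = 3/3 = 3*(⅓) = 1)
I = 94 (I = 2 + (-357 + 449) = 2 + 92 = 94)
F(J) = 2*J*(1 + J) (F(J) = (J + 1)*(J + J) = (1 + J)*(2*J) = 2*J*(1 + J))
L = 5184 (L = 3*(2*2*(1 + 2))³ = 3*(2*2*3)³ = 3*12³ = 3*1728 = 5184)
O(j) = -415 (O(j) = -413 - 2 = -415)
O(I)/L = -415/5184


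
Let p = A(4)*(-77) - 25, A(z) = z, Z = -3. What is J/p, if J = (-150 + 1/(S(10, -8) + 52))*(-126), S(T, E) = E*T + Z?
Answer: -65114/1147 ≈ -56.769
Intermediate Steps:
S(T, E) = -3 + E*T (S(T, E) = E*T - 3 = -3 + E*T)
p = -333 (p = 4*(-77) - 25 = -308 - 25 = -333)
J = 586026/31 (J = (-150 + 1/((-3 - 8*10) + 52))*(-126) = (-150 + 1/((-3 - 80) + 52))*(-126) = (-150 + 1/(-83 + 52))*(-126) = (-150 + 1/(-31))*(-126) = (-150 - 1/31)*(-126) = -4651/31*(-126) = 586026/31 ≈ 18904.)
J/p = (586026/31)/(-333) = (586026/31)*(-1/333) = -65114/1147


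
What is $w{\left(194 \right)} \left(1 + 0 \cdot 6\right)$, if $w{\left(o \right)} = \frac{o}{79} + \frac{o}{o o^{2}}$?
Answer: $\frac{7301463}{2973244} \approx 2.4557$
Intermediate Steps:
$w{\left(o \right)} = \frac{1}{o^{2}} + \frac{o}{79}$ ($w{\left(o \right)} = o \frac{1}{79} + \frac{o}{o^{3}} = \frac{o}{79} + \frac{o}{o^{3}} = \frac{o}{79} + \frac{1}{o^{2}} = \frac{1}{o^{2}} + \frac{o}{79}$)
$w{\left(194 \right)} \left(1 + 0 \cdot 6\right) = \left(\frac{1}{37636} + \frac{1}{79} \cdot 194\right) \left(1 + 0 \cdot 6\right) = \left(\frac{1}{37636} + \frac{194}{79}\right) \left(1 + 0\right) = \frac{7301463}{2973244} \cdot 1 = \frac{7301463}{2973244}$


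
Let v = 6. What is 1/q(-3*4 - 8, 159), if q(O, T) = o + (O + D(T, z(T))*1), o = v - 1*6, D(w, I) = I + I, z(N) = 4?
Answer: -1/12 ≈ -0.083333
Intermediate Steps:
D(w, I) = 2*I
o = 0 (o = 6 - 1*6 = 6 - 6 = 0)
q(O, T) = 8 + O (q(O, T) = 0 + (O + (2*4)*1) = 0 + (O + 8*1) = 0 + (O + 8) = 0 + (8 + O) = 8 + O)
1/q(-3*4 - 8, 159) = 1/(8 + (-3*4 - 8)) = 1/(8 + (-12 - 8)) = 1/(8 - 20) = 1/(-12) = -1/12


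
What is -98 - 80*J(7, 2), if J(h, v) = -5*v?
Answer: 702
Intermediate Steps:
-98 - 80*J(7, 2) = -98 - (-400)*2 = -98 - 80*(-10) = -98 + 800 = 702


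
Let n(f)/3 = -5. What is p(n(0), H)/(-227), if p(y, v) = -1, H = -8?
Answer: 1/227 ≈ 0.0044053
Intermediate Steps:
n(f) = -15 (n(f) = 3*(-5) = -15)
p(n(0), H)/(-227) = -1/(-227) = -1*(-1/227) = 1/227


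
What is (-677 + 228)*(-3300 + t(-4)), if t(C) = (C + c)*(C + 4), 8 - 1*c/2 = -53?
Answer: 1481700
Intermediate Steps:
c = 122 (c = 16 - 2*(-53) = 16 + 106 = 122)
t(C) = (4 + C)*(122 + C) (t(C) = (C + 122)*(C + 4) = (122 + C)*(4 + C) = (4 + C)*(122 + C))
(-677 + 228)*(-3300 + t(-4)) = (-677 + 228)*(-3300 + (488 + (-4)² + 126*(-4))) = -449*(-3300 + (488 + 16 - 504)) = -449*(-3300 + 0) = -449*(-3300) = 1481700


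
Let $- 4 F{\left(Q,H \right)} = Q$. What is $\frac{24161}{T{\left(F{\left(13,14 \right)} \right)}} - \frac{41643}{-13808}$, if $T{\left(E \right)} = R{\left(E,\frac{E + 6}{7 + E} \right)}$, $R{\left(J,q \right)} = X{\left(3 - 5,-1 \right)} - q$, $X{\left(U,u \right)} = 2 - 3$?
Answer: $- \frac{2501571801}{179504} \approx -13936.0$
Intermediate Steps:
$F{\left(Q,H \right)} = - \frac{Q}{4}$
$X{\left(U,u \right)} = -1$
$R{\left(J,q \right)} = -1 - q$
$T{\left(E \right)} = -1 - \frac{6 + E}{7 + E}$ ($T{\left(E \right)} = -1 - \frac{E + 6}{7 + E} = -1 - \frac{6 + E}{7 + E}$)
$\frac{24161}{T{\left(F{\left(13,14 \right)} \right)}} - \frac{41643}{-13808} = \frac{24161}{\frac{1}{7 - \frac{13}{4}} \left(-13 - 2 \left(\left(- \frac{1}{4}\right) 13\right)\right)} - \frac{41643}{-13808} = \frac{24161}{\frac{1}{7 - \frac{13}{4}} \left(-13 - - \frac{13}{2}\right)} - - \frac{41643}{13808} = \frac{24161}{\frac{1}{\frac{15}{4}} \left(-13 + \frac{13}{2}\right)} + \frac{41643}{13808} = \frac{24161}{\frac{4}{15} \left(- \frac{13}{2}\right)} + \frac{41643}{13808} = \frac{24161}{- \frac{26}{15}} + \frac{41643}{13808} = 24161 \left(- \frac{15}{26}\right) + \frac{41643}{13808} = - \frac{362415}{26} + \frac{41643}{13808} = - \frac{2501571801}{179504}$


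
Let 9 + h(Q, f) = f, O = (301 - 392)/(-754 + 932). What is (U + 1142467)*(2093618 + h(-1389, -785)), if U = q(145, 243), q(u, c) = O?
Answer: 212797334532420/89 ≈ 2.3910e+12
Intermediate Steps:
O = -91/178 ≈ -0.51124
h(Q, f) = -9 + f
q(u, c) = -91/178
U = -91/178 ≈ -0.51124
(U + 1142467)*(2093618 + h(-1389, -785)) = (-91/178 + 1142467)*(2093618 + (-9 - 785)) = 203359035*(2093618 - 794)/178 = (203359035/178)*2092824 = 212797334532420/89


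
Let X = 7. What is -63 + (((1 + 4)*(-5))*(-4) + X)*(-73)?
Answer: -7874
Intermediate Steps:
-63 + (((1 + 4)*(-5))*(-4) + X)*(-73) = -63 + (((1 + 4)*(-5))*(-4) + 7)*(-73) = -63 + ((5*(-5))*(-4) + 7)*(-73) = -63 + (-25*(-4) + 7)*(-73) = -63 + (100 + 7)*(-73) = -63 + 107*(-73) = -63 - 7811 = -7874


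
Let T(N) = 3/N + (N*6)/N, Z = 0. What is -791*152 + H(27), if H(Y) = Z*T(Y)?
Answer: -120232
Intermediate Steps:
T(N) = 6 + 3/N (T(N) = 3/N + (6*N)/N = 3/N + 6 = 6 + 3/N)
H(Y) = 0 (H(Y) = 0*(6 + 3/Y) = 0)
-791*152 + H(27) = -791*152 + 0 = -120232 + 0 = -120232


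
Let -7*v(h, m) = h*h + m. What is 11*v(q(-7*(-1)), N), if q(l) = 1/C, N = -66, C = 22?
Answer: 31943/308 ≈ 103.71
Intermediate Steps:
q(l) = 1/22
v(h, m) = -m/7 - h²/7 (v(h, m) = -(h*h + m)/7 = -(h² + m)/7 = -(m + h²)/7 = -m/7 - h²/7)
11*v(q(-7*(-1)), N) = 11*(-⅐*(-66) - (1/22)²/7) = 11*(66/7 - ⅐*1/484) = 11*(66/7 - 1/3388) = 11*(31943/3388) = 31943/308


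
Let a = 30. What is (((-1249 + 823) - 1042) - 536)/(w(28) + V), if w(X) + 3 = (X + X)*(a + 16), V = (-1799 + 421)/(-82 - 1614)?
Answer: -10688/13727 ≈ -0.77861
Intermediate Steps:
V = 13/16 (V = -1378/(-1696) = -1378*(-1/1696) = 13/16 ≈ 0.81250)
w(X) = -3 + 92*X (w(X) = -3 + (X + X)*(30 + 16) = -3 + (2*X)*46 = -3 + 92*X)
(((-1249 + 823) - 1042) - 536)/(w(28) + V) = (((-1249 + 823) - 1042) - 536)/((-3 + 92*28) + 13/16) = ((-426 - 1042) - 536)/((-3 + 2576) + 13/16) = (-1468 - 536)/(2573 + 13/16) = -2004/41181/16 = -2004*16/41181 = -10688/13727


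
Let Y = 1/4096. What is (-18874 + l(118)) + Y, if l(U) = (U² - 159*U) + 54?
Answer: -96903167/4096 ≈ -23658.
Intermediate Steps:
l(U) = 54 + U² - 159*U
Y = 1/4096 ≈ 0.00024414
(-18874 + l(118)) + Y = (-18874 + (54 + 118² - 159*118)) + 1/4096 = (-18874 + (54 + 13924 - 18762)) + 1/4096 = (-18874 - 4784) + 1/4096 = -23658 + 1/4096 = -96903167/4096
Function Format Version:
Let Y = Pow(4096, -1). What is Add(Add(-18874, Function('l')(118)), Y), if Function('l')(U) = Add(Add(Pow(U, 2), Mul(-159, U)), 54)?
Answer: Rational(-96903167, 4096) ≈ -23658.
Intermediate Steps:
Function('l')(U) = Add(54, Pow(U, 2), Mul(-159, U))
Y = Rational(1, 4096) ≈ 0.00024414
Add(Add(-18874, Function('l')(118)), Y) = Add(Add(-18874, Add(54, Pow(118, 2), Mul(-159, 118))), Rational(1, 4096)) = Add(Add(-18874, Add(54, 13924, -18762)), Rational(1, 4096)) = Add(Add(-18874, -4784), Rational(1, 4096)) = Add(-23658, Rational(1, 4096)) = Rational(-96903167, 4096)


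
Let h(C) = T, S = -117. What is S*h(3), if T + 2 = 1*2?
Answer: 0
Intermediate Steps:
T = 0 (T = -2 + 1*2 = -2 + 2 = 0)
h(C) = 0
S*h(3) = -117*0 = 0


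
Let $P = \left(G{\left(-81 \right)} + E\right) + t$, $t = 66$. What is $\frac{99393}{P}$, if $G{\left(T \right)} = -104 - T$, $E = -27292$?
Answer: $- \frac{33131}{9083} \approx -3.6476$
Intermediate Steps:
$P = -27249$ ($P = \left(\left(-104 - -81\right) - 27292\right) + 66 = \left(\left(-104 + 81\right) - 27292\right) + 66 = \left(-23 - 27292\right) + 66 = -27315 + 66 = -27249$)
$\frac{99393}{P} = \frac{99393}{-27249} = 99393 \left(- \frac{1}{27249}\right) = - \frac{33131}{9083}$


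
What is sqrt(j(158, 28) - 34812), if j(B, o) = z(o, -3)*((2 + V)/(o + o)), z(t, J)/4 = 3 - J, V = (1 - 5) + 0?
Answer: I*sqrt(1705830)/7 ≈ 186.58*I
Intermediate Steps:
V = -4 (V = -4 + 0 = -4)
z(t, J) = 12 - 4*J (z(t, J) = 4*(3 - J) = 12 - 4*J)
j(B, o) = -24/o (j(B, o) = (12 - 4*(-3))*((2 - 4)/(o + o)) = (12 + 12)*(-2*1/(2*o)) = 24*(-1/o) = -24/o)
sqrt(j(158, 28) - 34812) = sqrt(-24/28 - 34812) = sqrt(-24*1/28 - 34812) = sqrt(-6/7 - 34812) = sqrt(-243690/7) = I*sqrt(1705830)/7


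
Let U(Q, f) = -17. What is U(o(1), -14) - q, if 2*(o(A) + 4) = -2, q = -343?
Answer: 326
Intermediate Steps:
o(A) = -5 (o(A) = -4 + (1/2)*(-2) = -4 - 1 = -5)
U(o(1), -14) - q = -17 - 1*(-343) = -17 + 343 = 326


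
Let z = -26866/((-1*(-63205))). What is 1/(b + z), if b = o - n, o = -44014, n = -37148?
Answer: -63205/433992396 ≈ -0.00014564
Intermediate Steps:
z = -26866/63205 ≈ -0.42506
b = -6866 (b = -44014 - 1*(-37148) = -44014 + 37148 = -6866)
1/(b + z) = 1/(-6866 - 26866/63205) = 1/(-433992396/63205) = -63205/433992396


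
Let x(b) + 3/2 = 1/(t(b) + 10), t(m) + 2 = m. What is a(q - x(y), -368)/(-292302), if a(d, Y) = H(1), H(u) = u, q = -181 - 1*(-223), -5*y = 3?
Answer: -1/292302 ≈ -3.4211e-6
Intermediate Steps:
y = -⅗ (y = -⅕*3 = -⅗ ≈ -0.60000)
t(m) = -2 + m
x(b) = -3/2 + 1/(8 + b) (x(b) = -3/2 + 1/((-2 + b) + 10) = -3/2 + 1/(8 + b))
q = 42 (q = -181 + 223 = 42)
a(d, Y) = 1
a(q - x(y), -368)/(-292302) = 1/(-292302) = 1*(-1/292302) = -1/292302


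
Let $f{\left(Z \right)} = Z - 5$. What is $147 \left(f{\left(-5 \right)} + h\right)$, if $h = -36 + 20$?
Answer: $-3822$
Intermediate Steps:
$f{\left(Z \right)} = -5 + Z$ ($f{\left(Z \right)} = Z - 5 = -5 + Z$)
$h = -16$
$147 \left(f{\left(-5 \right)} + h\right) = 147 \left(\left(-5 - 5\right) - 16\right) = 147 \left(-10 - 16\right) = 147 \left(-26\right) = -3822$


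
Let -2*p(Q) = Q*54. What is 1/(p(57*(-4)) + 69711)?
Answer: 1/75867 ≈ 1.3181e-5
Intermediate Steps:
p(Q) = -27*Q (p(Q) = -Q*54/2 = -27*Q)
1/(p(57*(-4)) + 69711) = 1/(-1539*(-4) + 69711) = 1/(-27*(-228) + 69711) = 1/(6156 + 69711) = 1/75867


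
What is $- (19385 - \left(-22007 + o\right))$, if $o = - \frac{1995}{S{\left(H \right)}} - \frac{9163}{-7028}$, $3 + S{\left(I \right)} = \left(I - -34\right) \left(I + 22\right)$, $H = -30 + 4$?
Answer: $- \frac{41499031}{1004} \approx -41334.0$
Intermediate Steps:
$H = -26$
$S{\left(I \right)} = -3 + \left(22 + I\right) \left(34 + I\right)$ ($S{\left(I \right)} = -3 + \left(I - -34\right) \left(I + 22\right) = -3 + \left(I + 34\right) \left(22 + I\right) = -3 + \left(34 + I\right) \left(22 + I\right) = -3 + \left(22 + I\right) \left(34 + I\right)$)
$o = \frac{58537}{1004}$ ($o = - \frac{1995}{745 + \left(-26\right)^{2} + 56 \left(-26\right)} - \frac{9163}{-7028} = - \frac{1995}{745 + 676 - 1456} - - \frac{1309}{1004} = - \frac{1995}{-35} + \frac{1309}{1004} = \left(-1995\right) \left(- \frac{1}{35}\right) + \frac{1309}{1004} = 57 + \frac{1309}{1004} = \frac{58537}{1004} \approx 58.304$)
$- (19385 - \left(-22007 + o\right)) = - (19385 + \left(22007 - \frac{58537}{1004}\right)) = - (19385 + \frac{22036491}{1004}) = \left(-1\right) \frac{41499031}{1004} = - \frac{41499031}{1004}$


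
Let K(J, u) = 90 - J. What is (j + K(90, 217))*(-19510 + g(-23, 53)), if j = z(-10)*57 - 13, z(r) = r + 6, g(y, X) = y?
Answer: 4707453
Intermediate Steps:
z(r) = 6 + r
j = -241 (j = (6 - 10)*57 - 13 = -4*57 - 13 = -228 - 13 = -241)
(j + K(90, 217))*(-19510 + g(-23, 53)) = (-241 + (90 - 1*90))*(-19510 - 23) = (-241 + (90 - 90))*(-19533) = (-241 + 0)*(-19533) = -241*(-19533) = 4707453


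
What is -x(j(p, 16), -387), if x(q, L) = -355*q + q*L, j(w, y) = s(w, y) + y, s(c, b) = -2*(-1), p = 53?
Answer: 13356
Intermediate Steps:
s(c, b) = 2
j(w, y) = 2 + y
x(q, L) = -355*q + L*q
-x(j(p, 16), -387) = -(2 + 16)*(-355 - 387) = -18*(-742) = -1*(-13356) = 13356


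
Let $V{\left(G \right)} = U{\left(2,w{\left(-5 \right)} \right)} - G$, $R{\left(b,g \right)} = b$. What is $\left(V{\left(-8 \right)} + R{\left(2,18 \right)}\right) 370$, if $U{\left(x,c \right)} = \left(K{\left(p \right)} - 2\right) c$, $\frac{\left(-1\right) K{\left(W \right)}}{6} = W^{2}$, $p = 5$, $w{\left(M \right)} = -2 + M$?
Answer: $397380$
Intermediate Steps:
$K{\left(W \right)} = - 6 W^{2}$
$U{\left(x,c \right)} = - 152 c$ ($U{\left(x,c \right)} = \left(- 6 \cdot 5^{2} - 2\right) c = \left(\left(-6\right) 25 - 2\right) c = \left(-150 - 2\right) c = - 152 c$)
$V{\left(G \right)} = 1064 - G$ ($V{\left(G \right)} = - 152 \left(-2 - 5\right) - G = \left(-152\right) \left(-7\right) - G = 1064 - G$)
$\left(V{\left(-8 \right)} + R{\left(2,18 \right)}\right) 370 = \left(\left(1064 - -8\right) + 2\right) 370 = \left(\left(1064 + 8\right) + 2\right) 370 = \left(1072 + 2\right) 370 = 1074 \cdot 370 = 397380$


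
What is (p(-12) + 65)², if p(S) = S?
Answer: 2809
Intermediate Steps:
(p(-12) + 65)² = (-12 + 65)² = 53² = 2809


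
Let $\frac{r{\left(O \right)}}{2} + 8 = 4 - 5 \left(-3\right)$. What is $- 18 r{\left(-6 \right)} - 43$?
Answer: $-439$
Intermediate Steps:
$r{\left(O \right)} = 22$ ($r{\left(O \right)} = -16 + 2 \left(4 - 5 \left(-3\right)\right) = -16 + 2 \left(4 - -15\right) = -16 + 2 \left(4 + 15\right) = -16 + 2 \cdot 19 = -16 + 38 = 22$)
$- 18 r{\left(-6 \right)} - 43 = \left(-18\right) 22 - 43 = -396 - 43 = -439$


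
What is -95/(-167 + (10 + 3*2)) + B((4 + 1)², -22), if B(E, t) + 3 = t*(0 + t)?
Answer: 72726/151 ≈ 481.63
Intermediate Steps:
B(E, t) = -3 + t² (B(E, t) = -3 + t*(0 + t) = -3 + t*t = -3 + t²)
-95/(-167 + (10 + 3*2)) + B((4 + 1)², -22) = -95/(-167 + (10 + 3*2)) + (-3 + (-22)²) = -95/(-167 + (10 + 6)) + (-3 + 484) = -95/(-167 + 16) + 481 = -95/(-151) + 481 = -95*(-1/151) + 481 = 95/151 + 481 = 72726/151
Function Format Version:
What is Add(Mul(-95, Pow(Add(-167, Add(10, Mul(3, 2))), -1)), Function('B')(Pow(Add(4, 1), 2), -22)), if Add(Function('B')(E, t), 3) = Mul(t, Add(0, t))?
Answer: Rational(72726, 151) ≈ 481.63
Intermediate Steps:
Function('B')(E, t) = Add(-3, Pow(t, 2)) (Function('B')(E, t) = Add(-3, Mul(t, Add(0, t))) = Add(-3, Mul(t, t)) = Add(-3, Pow(t, 2)))
Add(Mul(-95, Pow(Add(-167, Add(10, Mul(3, 2))), -1)), Function('B')(Pow(Add(4, 1), 2), -22)) = Add(Mul(-95, Pow(Add(-167, Add(10, Mul(3, 2))), -1)), Add(-3, Pow(-22, 2))) = Add(Mul(-95, Pow(Add(-167, Add(10, 6)), -1)), Add(-3, 484)) = Add(Mul(-95, Pow(Add(-167, 16), -1)), 481) = Add(Mul(-95, Pow(-151, -1)), 481) = Add(Mul(-95, Rational(-1, 151)), 481) = Add(Rational(95, 151), 481) = Rational(72726, 151)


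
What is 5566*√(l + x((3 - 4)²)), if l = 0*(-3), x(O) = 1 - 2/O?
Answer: 5566*I ≈ 5566.0*I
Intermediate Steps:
l = 0
5566*√(l + x((3 - 4)²)) = 5566*√(0 + (-2 + (3 - 4)²)/((3 - 4)²)) = 5566*√(0 + (-2 + (-1)²)/((-1)²)) = 5566*√(0 + (-2 + 1)/1) = 5566*√(0 + 1*(-1)) = 5566*√(0 - 1) = 5566*√(-1) = 5566*I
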